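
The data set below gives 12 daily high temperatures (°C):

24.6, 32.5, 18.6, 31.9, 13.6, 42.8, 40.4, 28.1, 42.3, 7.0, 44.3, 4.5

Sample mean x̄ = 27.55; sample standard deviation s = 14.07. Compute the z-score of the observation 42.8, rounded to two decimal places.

1.08

z = (42.8 − 27.55) / 14.07 = 1.08.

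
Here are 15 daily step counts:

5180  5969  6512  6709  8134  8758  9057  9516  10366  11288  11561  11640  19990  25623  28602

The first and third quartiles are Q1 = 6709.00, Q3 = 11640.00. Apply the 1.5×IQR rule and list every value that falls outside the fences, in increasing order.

IQR = Q3 − Q1 = 11640.00 − 6709.00 = 4931.00.
Lower fence = Q1 − 1.5·IQR = 6709.00 − 7396.50 = -687.50.
Upper fence = Q3 + 1.5·IQR = 11640.00 + 7396.50 = 19036.50.
19990 > 19036.50 → outlier.
25623 > 19036.50 → outlier.
28602 > 19036.50 → outlier.
All remaining values lie within [-687.50, 19036.50].

19990, 25623, 28602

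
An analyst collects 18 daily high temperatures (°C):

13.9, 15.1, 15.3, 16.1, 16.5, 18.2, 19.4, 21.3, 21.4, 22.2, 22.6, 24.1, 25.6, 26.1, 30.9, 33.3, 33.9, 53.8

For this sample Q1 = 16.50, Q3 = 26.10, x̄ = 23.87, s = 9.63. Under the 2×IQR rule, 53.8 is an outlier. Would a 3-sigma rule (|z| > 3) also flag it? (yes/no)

yes

z = (53.8 − 23.87) / 9.63 = 3.11.
|z| = 3.11 > 3.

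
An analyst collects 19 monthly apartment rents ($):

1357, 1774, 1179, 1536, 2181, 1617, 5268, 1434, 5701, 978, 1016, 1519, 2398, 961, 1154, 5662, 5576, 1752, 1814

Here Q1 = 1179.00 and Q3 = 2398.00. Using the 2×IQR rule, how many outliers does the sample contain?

4

IQR = 1219.00; fences at 1179.00 − 2438.00 = -1259.00 and 2398.00 + 2438.00 = 4836.00.
Outside the cutoffs: 5268, 5576, 5662, 5701.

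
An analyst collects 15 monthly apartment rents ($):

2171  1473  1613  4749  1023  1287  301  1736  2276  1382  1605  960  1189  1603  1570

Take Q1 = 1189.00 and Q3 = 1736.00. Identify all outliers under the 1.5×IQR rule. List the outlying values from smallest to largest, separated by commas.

301, 4749

IQR = Q3 − Q1 = 1736.00 − 1189.00 = 547.00.
Lower fence = Q1 − 1.5·IQR = 1189.00 − 820.50 = 368.50.
Upper fence = Q3 + 1.5·IQR = 1736.00 + 820.50 = 2556.50.
301 < 368.50 → outlier.
4749 > 2556.50 → outlier.
All remaining values lie within [368.50, 2556.50].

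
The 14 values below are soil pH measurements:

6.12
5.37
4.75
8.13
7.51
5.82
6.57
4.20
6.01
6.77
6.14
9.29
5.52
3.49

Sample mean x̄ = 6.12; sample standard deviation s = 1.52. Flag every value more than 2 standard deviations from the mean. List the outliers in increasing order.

9.29

Cutoffs at x̄ ± 2s: 6.12 ± 2·1.52 = [3.08, 9.16].
9.29: z = 2.09, |z| > 2 → outlier.
Every other value lies within [3.08, 9.16].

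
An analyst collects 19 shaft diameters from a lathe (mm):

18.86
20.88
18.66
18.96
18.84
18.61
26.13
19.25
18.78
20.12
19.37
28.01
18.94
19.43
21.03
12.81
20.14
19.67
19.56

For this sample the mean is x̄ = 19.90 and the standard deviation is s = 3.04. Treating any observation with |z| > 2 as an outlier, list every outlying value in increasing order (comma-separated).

12.81, 26.13, 28.01

Cutoffs at x̄ ± 2s: 19.90 ± 2·3.04 = [13.82, 25.98].
12.81: z = -2.33, |z| > 2 → outlier.
26.13: z = 2.05, |z| > 2 → outlier.
28.01: z = 2.67, |z| > 2 → outlier.
Every other value lies within [13.82, 25.98].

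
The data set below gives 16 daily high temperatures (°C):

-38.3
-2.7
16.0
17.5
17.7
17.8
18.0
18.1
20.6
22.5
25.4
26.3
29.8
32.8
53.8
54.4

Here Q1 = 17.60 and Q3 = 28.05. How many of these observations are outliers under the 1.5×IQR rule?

4

IQR = 10.45; fences at 17.60 − 15.675 = 1.925 and 28.05 + 15.675 = 43.725.
Outside the cutoffs: -38.3, -2.7, 53.8, 54.4.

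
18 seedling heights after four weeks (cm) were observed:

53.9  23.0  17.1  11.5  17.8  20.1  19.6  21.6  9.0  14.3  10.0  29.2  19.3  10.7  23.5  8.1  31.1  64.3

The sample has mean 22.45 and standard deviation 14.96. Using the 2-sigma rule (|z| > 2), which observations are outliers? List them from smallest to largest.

Cutoffs at x̄ ± 2s: 22.45 ± 2·14.96 = [-7.47, 52.37].
53.9: z = 2.10, |z| > 2 → outlier.
64.3: z = 2.80, |z| > 2 → outlier.
Every other value lies within [-7.47, 52.37].

53.9, 64.3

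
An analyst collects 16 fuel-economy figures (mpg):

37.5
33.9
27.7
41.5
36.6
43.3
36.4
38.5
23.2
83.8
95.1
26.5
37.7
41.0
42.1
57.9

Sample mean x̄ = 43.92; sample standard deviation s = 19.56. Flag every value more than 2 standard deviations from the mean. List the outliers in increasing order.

83.8, 95.1

Cutoffs at x̄ ± 2s: 43.92 ± 2·19.56 = [4.80, 83.04].
83.8: z = 2.04, |z| > 2 → outlier.
95.1: z = 2.62, |z| > 2 → outlier.
Every other value lies within [4.80, 83.04].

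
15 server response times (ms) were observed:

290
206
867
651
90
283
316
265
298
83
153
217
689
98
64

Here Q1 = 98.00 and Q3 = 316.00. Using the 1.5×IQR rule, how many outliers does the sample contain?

IQR = 218.00; fences at 98.00 − 327.00 = -229.00 and 316.00 + 327.00 = 643.00.
Outside the cutoffs: 651, 689, 867.

3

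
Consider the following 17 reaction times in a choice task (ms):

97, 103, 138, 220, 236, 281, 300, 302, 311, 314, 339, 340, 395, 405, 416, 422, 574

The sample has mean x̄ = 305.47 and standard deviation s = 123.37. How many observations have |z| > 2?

1

Cutoffs: x̄ ± 2s = [58.73, 552.21].
Outside the cutoffs: 574.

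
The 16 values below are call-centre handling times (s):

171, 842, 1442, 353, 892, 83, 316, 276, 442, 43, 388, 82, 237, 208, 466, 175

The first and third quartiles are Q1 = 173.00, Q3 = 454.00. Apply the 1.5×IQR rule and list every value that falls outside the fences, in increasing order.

892, 1442

IQR = Q3 − Q1 = 454.00 − 173.00 = 281.00.
Lower fence = Q1 − 1.5·IQR = 173.00 − 421.50 = -248.50.
Upper fence = Q3 + 1.5·IQR = 454.00 + 421.50 = 875.50.
892 > 875.50 → outlier.
1442 > 875.50 → outlier.
All remaining values lie within [-248.50, 875.50].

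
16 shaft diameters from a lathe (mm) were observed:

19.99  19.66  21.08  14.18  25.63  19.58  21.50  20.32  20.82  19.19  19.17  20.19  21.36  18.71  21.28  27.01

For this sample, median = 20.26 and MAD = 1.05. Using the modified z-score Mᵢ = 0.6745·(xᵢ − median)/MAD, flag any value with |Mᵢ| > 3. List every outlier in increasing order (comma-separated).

14.18, 25.63, 27.01

|Mᵢ| > 3 ⇔ |xᵢ − 20.26| > 3·1.05/0.6745 = 4.67.
So outliers lie outside [15.59, 24.93].
14.18: M = -3.91 → outlier.
25.63: M = 3.45 → outlier.
27.01: M = 4.34 → outlier.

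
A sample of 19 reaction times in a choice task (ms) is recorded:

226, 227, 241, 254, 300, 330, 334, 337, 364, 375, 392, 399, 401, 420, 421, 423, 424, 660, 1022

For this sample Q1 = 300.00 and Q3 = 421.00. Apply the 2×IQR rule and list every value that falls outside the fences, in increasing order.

IQR = Q3 − Q1 = 421.00 − 300.00 = 121.00.
Lower fence = Q1 − 2·IQR = 300.00 − 242.00 = 58.00.
Upper fence = Q3 + 2·IQR = 421.00 + 242.00 = 663.00.
1022 > 663.00 → outlier.
All remaining values lie within [58.00, 663.00].

1022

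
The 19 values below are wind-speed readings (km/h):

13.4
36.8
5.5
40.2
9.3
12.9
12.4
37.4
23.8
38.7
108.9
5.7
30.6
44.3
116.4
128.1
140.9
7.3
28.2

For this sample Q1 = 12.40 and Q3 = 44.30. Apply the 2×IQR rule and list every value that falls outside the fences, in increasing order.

IQR = Q3 − Q1 = 44.30 − 12.40 = 31.90.
Lower fence = Q1 − 2·IQR = 12.40 − 63.80 = -51.40.
Upper fence = Q3 + 2·IQR = 44.30 + 63.80 = 108.10.
108.9 > 108.10 → outlier.
116.4 > 108.10 → outlier.
128.1 > 108.10 → outlier.
140.9 > 108.10 → outlier.
All remaining values lie within [-51.40, 108.10].

108.9, 116.4, 128.1, 140.9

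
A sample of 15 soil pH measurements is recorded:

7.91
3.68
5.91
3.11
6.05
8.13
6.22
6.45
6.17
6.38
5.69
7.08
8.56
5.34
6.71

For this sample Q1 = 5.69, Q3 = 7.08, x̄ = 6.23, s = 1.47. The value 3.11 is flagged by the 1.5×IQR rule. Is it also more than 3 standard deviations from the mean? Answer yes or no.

z = (3.11 − 6.23) / 1.47 = -2.12.
|z| = 2.12 ≤ 3.

no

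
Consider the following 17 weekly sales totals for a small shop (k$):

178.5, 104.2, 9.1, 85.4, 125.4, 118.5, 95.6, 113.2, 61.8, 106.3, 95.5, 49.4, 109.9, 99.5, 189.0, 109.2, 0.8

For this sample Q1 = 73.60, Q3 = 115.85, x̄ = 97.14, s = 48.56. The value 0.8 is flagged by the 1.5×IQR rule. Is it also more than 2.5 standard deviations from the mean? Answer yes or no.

z = (0.8 − 97.14) / 48.56 = -1.98.
|z| = 1.98 ≤ 2.5.

no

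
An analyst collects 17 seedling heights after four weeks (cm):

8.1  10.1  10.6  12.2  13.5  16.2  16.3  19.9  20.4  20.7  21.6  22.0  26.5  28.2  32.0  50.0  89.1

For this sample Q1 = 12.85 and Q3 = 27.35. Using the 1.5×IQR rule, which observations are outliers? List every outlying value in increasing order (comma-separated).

IQR = Q3 − Q1 = 27.35 − 12.85 = 14.50.
Lower fence = Q1 − 1.5·IQR = 12.85 − 21.75 = -8.90.
Upper fence = Q3 + 1.5·IQR = 27.35 + 21.75 = 49.10.
50.0 > 49.10 → outlier.
89.1 > 49.10 → outlier.
All remaining values lie within [-8.90, 49.10].

50.0, 89.1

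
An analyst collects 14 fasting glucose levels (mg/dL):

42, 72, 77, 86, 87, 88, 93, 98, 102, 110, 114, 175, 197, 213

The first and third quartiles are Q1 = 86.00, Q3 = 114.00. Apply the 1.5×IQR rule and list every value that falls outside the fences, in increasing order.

42, 175, 197, 213

IQR = Q3 − Q1 = 114.00 − 86.00 = 28.00.
Lower fence = Q1 − 1.5·IQR = 86.00 − 42.00 = 44.00.
Upper fence = Q3 + 1.5·IQR = 114.00 + 42.00 = 156.00.
42 < 44.00 → outlier.
175 > 156.00 → outlier.
197 > 156.00 → outlier.
213 > 156.00 → outlier.
All remaining values lie within [44.00, 156.00].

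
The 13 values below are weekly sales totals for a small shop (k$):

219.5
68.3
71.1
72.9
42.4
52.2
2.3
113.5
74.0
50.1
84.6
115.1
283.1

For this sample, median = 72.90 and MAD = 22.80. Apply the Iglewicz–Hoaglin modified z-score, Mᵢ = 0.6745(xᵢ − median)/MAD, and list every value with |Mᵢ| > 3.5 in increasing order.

|Mᵢ| > 3.5 ⇔ |xᵢ − 72.90| > 3.5·22.80/0.6745 = 118.31.
So outliers lie outside [-45.41, 191.21].
219.5: M = 4.34 → outlier.
283.1: M = 6.22 → outlier.

219.5, 283.1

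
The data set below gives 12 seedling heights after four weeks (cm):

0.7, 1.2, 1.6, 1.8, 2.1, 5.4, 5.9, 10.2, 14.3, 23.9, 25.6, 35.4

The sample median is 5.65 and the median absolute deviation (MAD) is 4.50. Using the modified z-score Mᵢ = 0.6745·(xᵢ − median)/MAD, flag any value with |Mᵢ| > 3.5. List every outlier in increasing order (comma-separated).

35.4

|Mᵢ| > 3.5 ⇔ |xᵢ − 5.65| > 3.5·4.50/0.6745 = 23.35.
So outliers lie outside [-17.70, 29.00].
35.4: M = 4.46 → outlier.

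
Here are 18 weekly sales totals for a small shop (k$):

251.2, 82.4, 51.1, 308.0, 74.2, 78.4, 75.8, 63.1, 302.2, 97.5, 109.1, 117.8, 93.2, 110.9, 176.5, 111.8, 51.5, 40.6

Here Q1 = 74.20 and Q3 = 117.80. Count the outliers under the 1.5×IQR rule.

3

IQR = 43.60; fences at 74.20 − 65.40 = 8.80 and 117.80 + 65.40 = 183.20.
Outside the cutoffs: 251.2, 302.2, 308.0.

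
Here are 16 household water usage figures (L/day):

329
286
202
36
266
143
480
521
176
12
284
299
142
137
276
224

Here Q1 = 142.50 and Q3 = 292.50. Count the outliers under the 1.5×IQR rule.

IQR = 150.00; fences at 142.50 − 225.00 = -82.50 and 292.50 + 225.00 = 517.50.
Outside the cutoffs: 521.

1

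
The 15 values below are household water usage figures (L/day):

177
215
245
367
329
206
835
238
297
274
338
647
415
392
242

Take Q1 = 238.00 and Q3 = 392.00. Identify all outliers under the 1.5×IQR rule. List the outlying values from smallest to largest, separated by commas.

IQR = Q3 − Q1 = 392.00 − 238.00 = 154.00.
Lower fence = Q1 − 1.5·IQR = 238.00 − 231.00 = 7.00.
Upper fence = Q3 + 1.5·IQR = 392.00 + 231.00 = 623.00.
647 > 623.00 → outlier.
835 > 623.00 → outlier.
All remaining values lie within [7.00, 623.00].

647, 835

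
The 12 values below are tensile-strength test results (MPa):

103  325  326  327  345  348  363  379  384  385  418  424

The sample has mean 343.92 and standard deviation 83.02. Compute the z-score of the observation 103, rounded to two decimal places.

-2.90

z = (103 − 343.92) / 83.02 = -2.90.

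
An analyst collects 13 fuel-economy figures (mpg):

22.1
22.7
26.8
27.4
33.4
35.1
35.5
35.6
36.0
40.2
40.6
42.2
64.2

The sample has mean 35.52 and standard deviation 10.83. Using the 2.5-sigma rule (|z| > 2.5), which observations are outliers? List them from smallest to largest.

Cutoffs at x̄ ± 2.5s: 35.52 ± 2.5·10.83 = [8.445, 62.595].
64.2: z = 2.65, |z| > 2.5 → outlier.
Every other value lies within [8.445, 62.595].

64.2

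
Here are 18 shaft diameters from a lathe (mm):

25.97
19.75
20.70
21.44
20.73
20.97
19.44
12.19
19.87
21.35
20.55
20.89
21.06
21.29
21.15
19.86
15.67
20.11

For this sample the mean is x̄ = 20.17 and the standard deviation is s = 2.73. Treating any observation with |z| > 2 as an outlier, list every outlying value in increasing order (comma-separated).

Cutoffs at x̄ ± 2s: 20.17 ± 2·2.73 = [14.71, 25.63].
12.19: z = -2.92, |z| > 2 → outlier.
25.97: z = 2.12, |z| > 2 → outlier.
Every other value lies within [14.71, 25.63].

12.19, 25.97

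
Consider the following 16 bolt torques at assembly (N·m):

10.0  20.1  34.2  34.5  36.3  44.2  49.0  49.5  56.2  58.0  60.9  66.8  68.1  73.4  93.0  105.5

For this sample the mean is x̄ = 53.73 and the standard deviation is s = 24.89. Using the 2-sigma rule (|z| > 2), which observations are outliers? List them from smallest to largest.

Cutoffs at x̄ ± 2s: 53.73 ± 2·24.89 = [3.95, 103.51].
105.5: z = 2.08, |z| > 2 → outlier.
Every other value lies within [3.95, 103.51].

105.5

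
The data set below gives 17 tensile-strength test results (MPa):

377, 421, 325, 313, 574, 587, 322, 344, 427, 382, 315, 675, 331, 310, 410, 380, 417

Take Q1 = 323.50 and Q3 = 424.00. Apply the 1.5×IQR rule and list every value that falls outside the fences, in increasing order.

587, 675

IQR = Q3 − Q1 = 424.00 − 323.50 = 100.50.
Lower fence = Q1 − 1.5·IQR = 323.50 − 150.75 = 172.75.
Upper fence = Q3 + 1.5·IQR = 424.00 + 150.75 = 574.75.
587 > 574.75 → outlier.
675 > 574.75 → outlier.
All remaining values lie within [172.75, 574.75].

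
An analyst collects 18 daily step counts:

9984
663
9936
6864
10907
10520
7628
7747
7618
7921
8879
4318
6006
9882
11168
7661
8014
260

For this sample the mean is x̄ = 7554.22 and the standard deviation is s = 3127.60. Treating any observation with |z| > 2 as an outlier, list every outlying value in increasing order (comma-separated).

Cutoffs at x̄ ± 2s: 7554.22 ± 2·3127.60 = [1299.02, 13809.42].
260: z = -2.33, |z| > 2 → outlier.
663: z = -2.20, |z| > 2 → outlier.
Every other value lies within [1299.02, 13809.42].

260, 663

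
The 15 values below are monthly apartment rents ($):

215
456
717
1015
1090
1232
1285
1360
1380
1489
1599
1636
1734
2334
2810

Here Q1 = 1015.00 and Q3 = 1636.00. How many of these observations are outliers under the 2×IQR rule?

0

IQR = 621.00; fences at 1015.00 − 1242.00 = -227.00 and 1636.00 + 1242.00 = 2878.00.
Every value lies within the cutoffs.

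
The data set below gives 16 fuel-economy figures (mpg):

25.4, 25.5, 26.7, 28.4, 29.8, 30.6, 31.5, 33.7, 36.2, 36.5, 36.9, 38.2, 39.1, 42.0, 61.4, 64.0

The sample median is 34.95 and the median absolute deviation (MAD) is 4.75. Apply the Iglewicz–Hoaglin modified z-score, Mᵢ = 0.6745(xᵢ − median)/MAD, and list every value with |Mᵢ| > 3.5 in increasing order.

|Mᵢ| > 3.5 ⇔ |xᵢ − 34.95| > 3.5·4.75/0.6745 = 24.65.
So outliers lie outside [10.30, 59.60].
61.4: M = 3.76 → outlier.
64.0: M = 4.13 → outlier.

61.4, 64.0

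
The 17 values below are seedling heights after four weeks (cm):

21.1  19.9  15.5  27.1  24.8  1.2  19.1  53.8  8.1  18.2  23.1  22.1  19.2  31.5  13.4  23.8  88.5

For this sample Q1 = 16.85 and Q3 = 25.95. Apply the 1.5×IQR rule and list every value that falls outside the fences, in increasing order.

1.2, 53.8, 88.5

IQR = Q3 − Q1 = 25.95 − 16.85 = 9.10.
Lower fence = Q1 − 1.5·IQR = 16.85 − 13.65 = 3.20.
Upper fence = Q3 + 1.5·IQR = 25.95 + 13.65 = 39.60.
1.2 < 3.20 → outlier.
53.8 > 39.60 → outlier.
88.5 > 39.60 → outlier.
All remaining values lie within [3.20, 39.60].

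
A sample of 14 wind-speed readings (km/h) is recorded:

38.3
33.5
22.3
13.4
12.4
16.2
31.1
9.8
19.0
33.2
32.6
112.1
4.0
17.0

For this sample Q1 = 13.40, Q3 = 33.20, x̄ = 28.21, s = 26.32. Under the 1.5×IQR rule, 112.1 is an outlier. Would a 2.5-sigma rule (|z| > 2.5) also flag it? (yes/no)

yes

z = (112.1 − 28.21) / 26.32 = 3.19.
|z| = 3.19 > 2.5.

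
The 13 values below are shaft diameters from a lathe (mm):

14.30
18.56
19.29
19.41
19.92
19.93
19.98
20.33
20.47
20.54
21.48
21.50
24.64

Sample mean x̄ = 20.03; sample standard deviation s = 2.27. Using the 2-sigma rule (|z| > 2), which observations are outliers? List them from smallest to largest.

14.30, 24.64

Cutoffs at x̄ ± 2s: 20.03 ± 2·2.27 = [15.49, 24.57].
14.30: z = -2.52, |z| > 2 → outlier.
24.64: z = 2.03, |z| > 2 → outlier.
Every other value lies within [15.49, 24.57].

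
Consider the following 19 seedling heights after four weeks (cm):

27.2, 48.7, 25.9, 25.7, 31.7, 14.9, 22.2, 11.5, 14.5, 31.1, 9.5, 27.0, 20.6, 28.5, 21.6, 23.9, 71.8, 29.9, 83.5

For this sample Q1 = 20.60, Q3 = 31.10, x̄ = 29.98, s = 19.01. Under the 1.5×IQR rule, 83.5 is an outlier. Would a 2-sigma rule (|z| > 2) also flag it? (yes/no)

z = (83.5 − 29.98) / 19.01 = 2.82.
|z| = 2.82 > 2.

yes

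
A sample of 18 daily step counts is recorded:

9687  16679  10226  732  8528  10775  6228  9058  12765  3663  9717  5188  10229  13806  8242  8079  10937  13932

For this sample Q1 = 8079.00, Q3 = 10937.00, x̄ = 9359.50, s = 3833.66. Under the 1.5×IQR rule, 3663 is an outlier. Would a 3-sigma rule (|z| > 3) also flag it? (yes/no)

no

z = (3663 − 9359.50) / 3833.66 = -1.49.
|z| = 1.49 ≤ 3.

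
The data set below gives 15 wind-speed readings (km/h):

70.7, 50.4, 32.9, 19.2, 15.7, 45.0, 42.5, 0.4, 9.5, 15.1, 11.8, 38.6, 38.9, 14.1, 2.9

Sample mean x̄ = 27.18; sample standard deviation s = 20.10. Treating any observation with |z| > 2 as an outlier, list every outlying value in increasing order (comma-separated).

Cutoffs at x̄ ± 2s: 27.18 ± 2·20.10 = [-13.02, 67.38].
70.7: z = 2.17, |z| > 2 → outlier.
Every other value lies within [-13.02, 67.38].

70.7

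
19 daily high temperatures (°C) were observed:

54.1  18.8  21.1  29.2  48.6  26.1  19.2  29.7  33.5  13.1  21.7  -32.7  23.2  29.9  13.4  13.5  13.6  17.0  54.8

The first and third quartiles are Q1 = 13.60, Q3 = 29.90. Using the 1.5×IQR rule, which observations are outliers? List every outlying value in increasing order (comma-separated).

IQR = Q3 − Q1 = 29.90 − 13.60 = 16.30.
Lower fence = Q1 − 1.5·IQR = 13.60 − 24.45 = -10.85.
Upper fence = Q3 + 1.5·IQR = 29.90 + 24.45 = 54.35.
-32.7 < -10.85 → outlier.
54.8 > 54.35 → outlier.
All remaining values lie within [-10.85, 54.35].

-32.7, 54.8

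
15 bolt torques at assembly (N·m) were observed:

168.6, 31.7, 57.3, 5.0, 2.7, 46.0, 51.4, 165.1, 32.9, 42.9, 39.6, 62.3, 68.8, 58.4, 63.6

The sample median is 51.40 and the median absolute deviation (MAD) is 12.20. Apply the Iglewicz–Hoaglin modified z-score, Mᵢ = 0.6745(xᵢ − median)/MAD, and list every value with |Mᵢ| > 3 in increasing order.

165.1, 168.6

|Mᵢ| > 3 ⇔ |xᵢ − 51.40| > 3·12.20/0.6745 = 54.26.
So outliers lie outside [-2.86, 105.66].
165.1: M = 6.29 → outlier.
168.6: M = 6.48 → outlier.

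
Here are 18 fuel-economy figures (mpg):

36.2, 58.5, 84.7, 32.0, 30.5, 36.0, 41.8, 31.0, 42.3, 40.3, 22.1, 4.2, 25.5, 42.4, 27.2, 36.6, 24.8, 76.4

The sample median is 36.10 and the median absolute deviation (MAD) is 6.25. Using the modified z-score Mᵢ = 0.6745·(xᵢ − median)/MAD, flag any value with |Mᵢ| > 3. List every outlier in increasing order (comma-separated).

4.2, 76.4, 84.7

|Mᵢ| > 3 ⇔ |xᵢ − 36.10| > 3·6.25/0.6745 = 27.80.
So outliers lie outside [8.30, 63.90].
4.2: M = -3.44 → outlier.
76.4: M = 4.35 → outlier.
84.7: M = 5.24 → outlier.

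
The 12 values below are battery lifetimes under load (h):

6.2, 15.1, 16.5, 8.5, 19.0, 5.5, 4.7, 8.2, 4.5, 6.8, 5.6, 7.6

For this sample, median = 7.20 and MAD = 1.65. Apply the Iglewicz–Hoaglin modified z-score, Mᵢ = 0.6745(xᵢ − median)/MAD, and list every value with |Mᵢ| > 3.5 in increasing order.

16.5, 19.0

|Mᵢ| > 3.5 ⇔ |xᵢ − 7.20| > 3.5·1.65/0.6745 = 8.56.
So outliers lie outside [-1.36, 15.76].
16.5: M = 3.80 → outlier.
19.0: M = 4.82 → outlier.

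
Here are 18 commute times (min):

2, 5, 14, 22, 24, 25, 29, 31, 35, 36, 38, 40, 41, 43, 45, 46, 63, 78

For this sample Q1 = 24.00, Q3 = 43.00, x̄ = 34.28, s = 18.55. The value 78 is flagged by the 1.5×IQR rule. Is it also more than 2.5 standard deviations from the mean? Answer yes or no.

z = (78 − 34.28) / 18.55 = 2.36.
|z| = 2.36 ≤ 2.5.

no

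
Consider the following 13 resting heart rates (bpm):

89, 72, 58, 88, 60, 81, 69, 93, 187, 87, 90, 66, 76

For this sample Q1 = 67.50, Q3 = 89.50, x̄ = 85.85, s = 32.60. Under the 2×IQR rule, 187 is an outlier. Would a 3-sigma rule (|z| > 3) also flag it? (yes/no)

yes

z = (187 − 85.85) / 32.60 = 3.10.
|z| = 3.10 > 3.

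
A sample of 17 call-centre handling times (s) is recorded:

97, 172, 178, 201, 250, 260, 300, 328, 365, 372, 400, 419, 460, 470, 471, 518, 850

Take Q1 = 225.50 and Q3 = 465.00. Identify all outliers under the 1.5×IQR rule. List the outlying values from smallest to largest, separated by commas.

850

IQR = Q3 − Q1 = 465.00 − 225.50 = 239.50.
Lower fence = Q1 − 1.5·IQR = 225.50 − 359.25 = -133.75.
Upper fence = Q3 + 1.5·IQR = 465.00 + 359.25 = 824.25.
850 > 824.25 → outlier.
All remaining values lie within [-133.75, 824.25].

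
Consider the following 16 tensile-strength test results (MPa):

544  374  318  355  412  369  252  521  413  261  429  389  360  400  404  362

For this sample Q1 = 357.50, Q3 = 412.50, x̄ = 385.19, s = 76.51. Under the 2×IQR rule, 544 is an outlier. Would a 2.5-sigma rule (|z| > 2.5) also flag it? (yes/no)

z = (544 − 385.19) / 76.51 = 2.08.
|z| = 2.08 ≤ 2.5.

no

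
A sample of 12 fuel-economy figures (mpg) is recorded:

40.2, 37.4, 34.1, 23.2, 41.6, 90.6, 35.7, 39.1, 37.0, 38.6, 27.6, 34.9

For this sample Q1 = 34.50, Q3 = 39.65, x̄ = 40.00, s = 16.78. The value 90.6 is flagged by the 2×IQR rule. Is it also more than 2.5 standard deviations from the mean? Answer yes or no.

z = (90.6 − 40.00) / 16.78 = 3.02.
|z| = 3.02 > 2.5.

yes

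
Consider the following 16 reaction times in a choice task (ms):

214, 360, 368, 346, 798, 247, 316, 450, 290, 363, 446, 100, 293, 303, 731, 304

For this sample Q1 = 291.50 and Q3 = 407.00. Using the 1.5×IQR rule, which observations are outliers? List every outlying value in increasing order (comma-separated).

IQR = Q3 − Q1 = 407.00 − 291.50 = 115.50.
Lower fence = Q1 − 1.5·IQR = 291.50 − 173.25 = 118.25.
Upper fence = Q3 + 1.5·IQR = 407.00 + 173.25 = 580.25.
100 < 118.25 → outlier.
731 > 580.25 → outlier.
798 > 580.25 → outlier.
All remaining values lie within [118.25, 580.25].

100, 731, 798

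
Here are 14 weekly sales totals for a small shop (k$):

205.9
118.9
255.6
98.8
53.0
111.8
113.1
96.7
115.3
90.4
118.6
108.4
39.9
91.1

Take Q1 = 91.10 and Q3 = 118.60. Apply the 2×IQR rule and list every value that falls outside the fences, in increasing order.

205.9, 255.6

IQR = Q3 − Q1 = 118.60 − 91.10 = 27.50.
Lower fence = Q1 − 2·IQR = 91.10 − 55.00 = 36.10.
Upper fence = Q3 + 2·IQR = 118.60 + 55.00 = 173.60.
205.9 > 173.60 → outlier.
255.6 > 173.60 → outlier.
All remaining values lie within [36.10, 173.60].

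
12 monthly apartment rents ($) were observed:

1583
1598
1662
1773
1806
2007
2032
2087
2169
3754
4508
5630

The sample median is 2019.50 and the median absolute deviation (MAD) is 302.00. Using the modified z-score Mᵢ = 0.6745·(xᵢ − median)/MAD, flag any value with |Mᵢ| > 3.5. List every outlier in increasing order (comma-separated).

|Mᵢ| > 3.5 ⇔ |xᵢ − 2019.50| > 3.5·302.00/0.6745 = 1567.09.
So outliers lie outside [452.41, 3586.59].
3754: M = 3.87 → outlier.
4508: M = 5.56 → outlier.
5630: M = 8.06 → outlier.

3754, 4508, 5630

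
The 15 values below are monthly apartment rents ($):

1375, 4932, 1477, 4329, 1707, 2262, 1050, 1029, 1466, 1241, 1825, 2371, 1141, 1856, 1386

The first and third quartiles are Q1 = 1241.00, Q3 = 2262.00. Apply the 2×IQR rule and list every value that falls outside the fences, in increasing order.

4329, 4932

IQR = Q3 − Q1 = 2262.00 − 1241.00 = 1021.00.
Lower fence = Q1 − 2·IQR = 1241.00 − 2042.00 = -801.00.
Upper fence = Q3 + 2·IQR = 2262.00 + 2042.00 = 4304.00.
4329 > 4304.00 → outlier.
4932 > 4304.00 → outlier.
All remaining values lie within [-801.00, 4304.00].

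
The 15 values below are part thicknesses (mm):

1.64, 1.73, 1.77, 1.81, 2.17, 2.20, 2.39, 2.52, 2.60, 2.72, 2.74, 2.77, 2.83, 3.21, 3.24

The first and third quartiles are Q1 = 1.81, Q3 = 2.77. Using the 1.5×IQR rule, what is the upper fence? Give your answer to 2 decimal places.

4.21

IQR = Q3 − Q1 = 2.77 − 1.81 = 0.96.
Lower fence = Q1 − 1.5·IQR = 1.81 − 1.44 = 0.37.
Upper fence = Q3 + 1.5·IQR = 2.77 + 1.44 = 4.21.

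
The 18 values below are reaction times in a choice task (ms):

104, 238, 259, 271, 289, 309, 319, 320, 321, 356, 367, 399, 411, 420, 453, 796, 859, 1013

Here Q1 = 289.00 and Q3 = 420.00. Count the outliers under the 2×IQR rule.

3

IQR = 131.00; fences at 289.00 − 262.00 = 27.00 and 420.00 + 262.00 = 682.00.
Outside the cutoffs: 796, 859, 1013.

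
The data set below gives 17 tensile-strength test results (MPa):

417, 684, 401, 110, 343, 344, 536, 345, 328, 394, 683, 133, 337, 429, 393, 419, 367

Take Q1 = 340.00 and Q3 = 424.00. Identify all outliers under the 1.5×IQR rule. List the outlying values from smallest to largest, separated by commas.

110, 133, 683, 684

IQR = Q3 − Q1 = 424.00 − 340.00 = 84.00.
Lower fence = Q1 − 1.5·IQR = 340.00 − 126.00 = 214.00.
Upper fence = Q3 + 1.5·IQR = 424.00 + 126.00 = 550.00.
110 < 214.00 → outlier.
133 < 214.00 → outlier.
683 > 550.00 → outlier.
684 > 550.00 → outlier.
All remaining values lie within [214.00, 550.00].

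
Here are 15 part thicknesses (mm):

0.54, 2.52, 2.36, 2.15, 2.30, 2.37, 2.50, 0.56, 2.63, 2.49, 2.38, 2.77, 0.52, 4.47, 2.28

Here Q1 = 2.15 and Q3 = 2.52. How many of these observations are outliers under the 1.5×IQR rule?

4

IQR = 0.37; fences at 2.15 − 0.555 = 1.595 and 2.52 + 0.555 = 3.075.
Outside the cutoffs: 0.52, 0.54, 0.56, 4.47.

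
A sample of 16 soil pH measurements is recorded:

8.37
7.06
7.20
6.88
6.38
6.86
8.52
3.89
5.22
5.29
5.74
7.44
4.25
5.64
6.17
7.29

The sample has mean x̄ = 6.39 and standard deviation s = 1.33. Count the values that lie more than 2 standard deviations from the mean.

Cutoffs: x̄ ± 2s = [3.73, 9.05].
Every value lies within the cutoffs.

0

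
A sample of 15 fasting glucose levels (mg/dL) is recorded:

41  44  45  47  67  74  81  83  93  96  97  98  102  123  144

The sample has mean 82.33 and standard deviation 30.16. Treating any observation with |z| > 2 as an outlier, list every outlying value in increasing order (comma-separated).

144

Cutoffs at x̄ ± 2s: 82.33 ± 2·30.16 = [22.01, 142.65].
144: z = 2.04, |z| > 2 → outlier.
Every other value lies within [22.01, 142.65].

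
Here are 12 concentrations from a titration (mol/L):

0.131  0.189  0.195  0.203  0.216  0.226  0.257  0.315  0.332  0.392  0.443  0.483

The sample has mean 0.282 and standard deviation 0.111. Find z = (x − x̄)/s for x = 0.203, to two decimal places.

z = (0.203 − 0.282) / 0.111 = -0.71.

-0.71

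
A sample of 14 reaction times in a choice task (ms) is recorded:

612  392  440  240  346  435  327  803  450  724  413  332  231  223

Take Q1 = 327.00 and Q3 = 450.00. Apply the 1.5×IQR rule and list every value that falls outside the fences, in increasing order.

IQR = Q3 − Q1 = 450.00 − 327.00 = 123.00.
Lower fence = Q1 − 1.5·IQR = 327.00 − 184.50 = 142.50.
Upper fence = Q3 + 1.5·IQR = 450.00 + 184.50 = 634.50.
724 > 634.50 → outlier.
803 > 634.50 → outlier.
All remaining values lie within [142.50, 634.50].

724, 803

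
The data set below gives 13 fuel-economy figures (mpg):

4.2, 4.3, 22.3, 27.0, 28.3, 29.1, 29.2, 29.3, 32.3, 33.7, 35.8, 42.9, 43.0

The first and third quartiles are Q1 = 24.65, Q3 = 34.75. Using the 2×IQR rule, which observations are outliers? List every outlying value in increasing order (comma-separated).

IQR = Q3 − Q1 = 34.75 − 24.65 = 10.10.
Lower fence = Q1 − 2·IQR = 24.65 − 20.20 = 4.45.
Upper fence = Q3 + 2·IQR = 34.75 + 20.20 = 54.95.
4.2 < 4.45 → outlier.
4.3 < 4.45 → outlier.
All remaining values lie within [4.45, 54.95].

4.2, 4.3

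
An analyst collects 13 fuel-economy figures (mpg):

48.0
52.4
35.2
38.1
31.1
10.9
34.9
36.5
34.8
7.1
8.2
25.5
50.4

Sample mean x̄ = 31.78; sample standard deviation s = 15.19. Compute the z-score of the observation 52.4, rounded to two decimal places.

z = (52.4 − 31.78) / 15.19 = 1.36.

1.36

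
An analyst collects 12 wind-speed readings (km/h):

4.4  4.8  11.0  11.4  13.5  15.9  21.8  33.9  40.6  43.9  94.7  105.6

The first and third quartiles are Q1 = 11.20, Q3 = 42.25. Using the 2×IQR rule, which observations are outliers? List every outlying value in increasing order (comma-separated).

105.6

IQR = Q3 − Q1 = 42.25 − 11.20 = 31.05.
Lower fence = Q1 − 2·IQR = 11.20 − 62.10 = -50.90.
Upper fence = Q3 + 2·IQR = 42.25 + 62.10 = 104.35.
105.6 > 104.35 → outlier.
All remaining values lie within [-50.90, 104.35].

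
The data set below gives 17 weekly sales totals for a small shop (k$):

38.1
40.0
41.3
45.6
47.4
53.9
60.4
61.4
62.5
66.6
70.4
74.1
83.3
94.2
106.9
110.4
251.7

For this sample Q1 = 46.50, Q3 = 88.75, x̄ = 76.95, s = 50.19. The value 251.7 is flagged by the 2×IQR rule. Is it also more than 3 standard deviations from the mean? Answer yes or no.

yes

z = (251.7 − 76.95) / 50.19 = 3.48.
|z| = 3.48 > 3.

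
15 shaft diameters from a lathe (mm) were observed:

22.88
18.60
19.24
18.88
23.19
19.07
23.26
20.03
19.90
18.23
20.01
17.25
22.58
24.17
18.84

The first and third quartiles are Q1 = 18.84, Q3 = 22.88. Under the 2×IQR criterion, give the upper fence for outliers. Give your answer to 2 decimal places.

IQR = Q3 − Q1 = 22.88 − 18.84 = 4.04.
Lower fence = Q1 − 2·IQR = 18.84 − 8.08 = 10.76.
Upper fence = Q3 + 2·IQR = 22.88 + 8.08 = 30.96.

30.96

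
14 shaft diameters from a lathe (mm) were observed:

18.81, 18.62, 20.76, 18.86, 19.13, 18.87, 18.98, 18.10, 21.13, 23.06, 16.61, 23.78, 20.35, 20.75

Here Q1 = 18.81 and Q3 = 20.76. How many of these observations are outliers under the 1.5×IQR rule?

IQR = 1.95; fences at 18.81 − 2.925 = 15.885 and 20.76 + 2.925 = 23.685.
Outside the cutoffs: 23.78.

1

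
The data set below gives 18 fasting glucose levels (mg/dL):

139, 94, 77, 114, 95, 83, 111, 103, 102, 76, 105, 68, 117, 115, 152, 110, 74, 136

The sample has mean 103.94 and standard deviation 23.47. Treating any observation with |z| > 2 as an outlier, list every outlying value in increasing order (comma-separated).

152

Cutoffs at x̄ ± 2s: 103.94 ± 2·23.47 = [57.00, 150.88].
152: z = 2.05, |z| > 2 → outlier.
Every other value lies within [57.00, 150.88].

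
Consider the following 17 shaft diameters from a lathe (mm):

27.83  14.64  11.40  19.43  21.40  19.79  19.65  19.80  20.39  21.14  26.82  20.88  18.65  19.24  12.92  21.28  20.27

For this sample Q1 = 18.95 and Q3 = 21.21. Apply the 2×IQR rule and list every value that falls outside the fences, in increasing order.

IQR = Q3 − Q1 = 21.21 − 18.95 = 2.26.
Lower fence = Q1 − 2·IQR = 18.95 − 4.52 = 14.43.
Upper fence = Q3 + 2·IQR = 21.21 + 4.52 = 25.73.
11.40 < 14.43 → outlier.
12.92 < 14.43 → outlier.
26.82 > 25.73 → outlier.
27.83 > 25.73 → outlier.
All remaining values lie within [14.43, 25.73].

11.40, 12.92, 26.82, 27.83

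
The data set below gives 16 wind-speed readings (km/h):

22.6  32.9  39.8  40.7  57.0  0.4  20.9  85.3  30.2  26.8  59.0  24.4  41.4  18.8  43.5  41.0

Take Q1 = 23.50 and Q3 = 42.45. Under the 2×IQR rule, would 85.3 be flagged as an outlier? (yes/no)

IQR = Q3 − Q1 = 42.45 − 23.50 = 18.95.
Lower fence = Q1 − 2·IQR = 23.50 − 37.90 = -14.40.
Upper fence = Q3 + 2·IQR = 42.45 + 37.90 = 80.35.
85.3 lies above the upper fence.

yes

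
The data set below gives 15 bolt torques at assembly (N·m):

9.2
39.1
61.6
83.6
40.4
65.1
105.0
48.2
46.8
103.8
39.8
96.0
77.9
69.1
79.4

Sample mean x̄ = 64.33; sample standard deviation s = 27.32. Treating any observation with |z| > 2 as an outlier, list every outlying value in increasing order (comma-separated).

9.2

Cutoffs at x̄ ± 2s: 64.33 ± 2·27.32 = [9.69, 118.97].
9.2: z = -2.02, |z| > 2 → outlier.
Every other value lies within [9.69, 118.97].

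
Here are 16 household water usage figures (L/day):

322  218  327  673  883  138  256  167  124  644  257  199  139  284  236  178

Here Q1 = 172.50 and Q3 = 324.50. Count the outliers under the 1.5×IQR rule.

3

IQR = 152.00; fences at 172.50 − 228.00 = -55.50 and 324.50 + 228.00 = 552.50.
Outside the cutoffs: 644, 673, 883.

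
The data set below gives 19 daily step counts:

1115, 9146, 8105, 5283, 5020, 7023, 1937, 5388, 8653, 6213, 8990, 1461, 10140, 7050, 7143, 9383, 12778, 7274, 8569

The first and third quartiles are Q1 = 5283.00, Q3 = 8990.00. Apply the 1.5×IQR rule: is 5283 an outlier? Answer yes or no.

no

IQR = Q3 − Q1 = 8990.00 − 5283.00 = 3707.00.
Lower fence = Q1 − 1.5·IQR = 5283.00 − 5560.50 = -277.50.
Upper fence = Q3 + 1.5·IQR = 8990.00 + 5560.50 = 14550.50.
5283 lies within [-277.50, 14550.50].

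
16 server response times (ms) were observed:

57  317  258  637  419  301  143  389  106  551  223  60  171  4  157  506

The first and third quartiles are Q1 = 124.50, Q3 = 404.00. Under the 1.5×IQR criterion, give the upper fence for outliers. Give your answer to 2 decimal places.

IQR = Q3 − Q1 = 404.00 − 124.50 = 279.50.
Lower fence = Q1 − 1.5·IQR = 124.50 − 419.25 = -294.75.
Upper fence = Q3 + 1.5·IQR = 404.00 + 419.25 = 823.25.

823.25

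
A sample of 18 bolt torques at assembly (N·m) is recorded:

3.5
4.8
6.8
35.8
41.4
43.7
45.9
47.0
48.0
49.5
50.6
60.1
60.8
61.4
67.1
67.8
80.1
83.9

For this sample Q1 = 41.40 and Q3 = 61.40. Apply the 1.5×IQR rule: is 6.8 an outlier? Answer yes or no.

yes

IQR = Q3 − Q1 = 61.40 − 41.40 = 20.00.
Lower fence = Q1 − 1.5·IQR = 41.40 − 30.00 = 11.40.
Upper fence = Q3 + 1.5·IQR = 61.40 + 30.00 = 91.40.
6.8 lies below the lower fence.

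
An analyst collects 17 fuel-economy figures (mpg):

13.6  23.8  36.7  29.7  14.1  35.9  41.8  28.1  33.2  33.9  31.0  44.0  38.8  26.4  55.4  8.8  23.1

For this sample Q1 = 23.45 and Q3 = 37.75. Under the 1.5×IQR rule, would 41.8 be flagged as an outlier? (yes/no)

IQR = Q3 − Q1 = 37.75 − 23.45 = 14.30.
Lower fence = Q1 − 1.5·IQR = 23.45 − 21.45 = 2.00.
Upper fence = Q3 + 1.5·IQR = 37.75 + 21.45 = 59.20.
41.8 lies within [2.00, 59.20].

no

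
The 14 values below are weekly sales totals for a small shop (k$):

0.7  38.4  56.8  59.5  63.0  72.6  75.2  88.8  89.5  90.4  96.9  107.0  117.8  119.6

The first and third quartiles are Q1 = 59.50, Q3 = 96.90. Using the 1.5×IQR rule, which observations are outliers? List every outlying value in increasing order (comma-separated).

0.7

IQR = Q3 − Q1 = 96.90 − 59.50 = 37.40.
Lower fence = Q1 − 1.5·IQR = 59.50 − 56.10 = 3.40.
Upper fence = Q3 + 1.5·IQR = 96.90 + 56.10 = 153.00.
0.7 < 3.40 → outlier.
All remaining values lie within [3.40, 153.00].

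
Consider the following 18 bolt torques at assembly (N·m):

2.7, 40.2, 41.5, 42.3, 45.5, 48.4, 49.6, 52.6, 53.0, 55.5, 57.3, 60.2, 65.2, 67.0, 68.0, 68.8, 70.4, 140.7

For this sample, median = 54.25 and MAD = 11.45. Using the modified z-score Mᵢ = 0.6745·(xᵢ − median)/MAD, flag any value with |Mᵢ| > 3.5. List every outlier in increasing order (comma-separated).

|Mᵢ| > 3.5 ⇔ |xᵢ − 54.25| > 3.5·11.45/0.6745 = 59.41.
So outliers lie outside [-5.16, 113.66].
140.7: M = 5.09 → outlier.

140.7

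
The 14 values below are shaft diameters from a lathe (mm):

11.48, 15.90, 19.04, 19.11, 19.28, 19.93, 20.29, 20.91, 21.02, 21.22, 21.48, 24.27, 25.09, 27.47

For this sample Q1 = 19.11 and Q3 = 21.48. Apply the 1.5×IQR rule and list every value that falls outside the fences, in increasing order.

IQR = Q3 − Q1 = 21.48 − 19.11 = 2.37.
Lower fence = Q1 − 1.5·IQR = 19.11 − 3.555 = 15.555.
Upper fence = Q3 + 1.5·IQR = 21.48 + 3.555 = 25.035.
11.48 < 15.555 → outlier.
25.09 > 25.035 → outlier.
27.47 > 25.035 → outlier.
All remaining values lie within [15.555, 25.035].

11.48, 25.09, 27.47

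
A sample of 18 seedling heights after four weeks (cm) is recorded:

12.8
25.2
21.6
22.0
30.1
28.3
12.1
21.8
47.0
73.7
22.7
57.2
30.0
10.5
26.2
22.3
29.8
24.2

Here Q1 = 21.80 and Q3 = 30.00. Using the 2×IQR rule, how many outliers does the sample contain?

IQR = 8.20; fences at 21.80 − 16.40 = 5.40 and 30.00 + 16.40 = 46.40.
Outside the cutoffs: 47.0, 57.2, 73.7.

3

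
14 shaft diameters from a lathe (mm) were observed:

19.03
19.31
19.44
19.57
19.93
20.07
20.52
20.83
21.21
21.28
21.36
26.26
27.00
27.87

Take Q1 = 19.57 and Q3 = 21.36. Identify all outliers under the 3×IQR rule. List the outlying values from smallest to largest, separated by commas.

27.00, 27.87

IQR = Q3 − Q1 = 21.36 − 19.57 = 1.79.
Lower fence = Q1 − 3·IQR = 19.57 − 5.37 = 14.20.
Upper fence = Q3 + 3·IQR = 21.36 + 5.37 = 26.73.
27.00 > 26.73 → outlier.
27.87 > 26.73 → outlier.
All remaining values lie within [14.20, 26.73].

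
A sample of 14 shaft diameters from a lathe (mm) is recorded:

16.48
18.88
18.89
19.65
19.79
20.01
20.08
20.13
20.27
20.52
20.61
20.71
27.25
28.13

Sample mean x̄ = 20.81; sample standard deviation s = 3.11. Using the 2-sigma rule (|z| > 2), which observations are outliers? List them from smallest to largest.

Cutoffs at x̄ ± 2s: 20.81 ± 2·3.11 = [14.59, 27.03].
27.25: z = 2.07, |z| > 2 → outlier.
28.13: z = 2.35, |z| > 2 → outlier.
Every other value lies within [14.59, 27.03].

27.25, 28.13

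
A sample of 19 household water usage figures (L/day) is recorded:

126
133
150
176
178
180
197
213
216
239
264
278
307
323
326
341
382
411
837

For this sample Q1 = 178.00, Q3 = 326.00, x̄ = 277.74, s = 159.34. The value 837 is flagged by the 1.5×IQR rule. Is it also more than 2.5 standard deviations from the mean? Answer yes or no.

z = (837 − 277.74) / 159.34 = 3.51.
|z| = 3.51 > 2.5.

yes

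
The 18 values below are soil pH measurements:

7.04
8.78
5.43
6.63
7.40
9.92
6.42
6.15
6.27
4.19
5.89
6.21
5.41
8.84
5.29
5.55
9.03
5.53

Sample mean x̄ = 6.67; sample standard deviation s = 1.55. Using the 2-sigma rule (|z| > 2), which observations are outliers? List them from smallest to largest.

9.92

Cutoffs at x̄ ± 2s: 6.67 ± 2·1.55 = [3.57, 9.77].
9.92: z = 2.10, |z| > 2 → outlier.
Every other value lies within [3.57, 9.77].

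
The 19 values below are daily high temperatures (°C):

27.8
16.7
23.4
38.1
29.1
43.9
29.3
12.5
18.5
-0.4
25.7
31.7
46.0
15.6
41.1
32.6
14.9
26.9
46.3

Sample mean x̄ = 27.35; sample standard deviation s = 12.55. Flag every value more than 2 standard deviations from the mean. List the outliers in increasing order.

Cutoffs at x̄ ± 2s: 27.35 ± 2·12.55 = [2.25, 52.45].
-0.4: z = -2.21, |z| > 2 → outlier.
Every other value lies within [2.25, 52.45].

-0.4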